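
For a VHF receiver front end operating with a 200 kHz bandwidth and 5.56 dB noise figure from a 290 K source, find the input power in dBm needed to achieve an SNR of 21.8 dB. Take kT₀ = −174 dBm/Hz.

−93.6 dBm

Sensitivity = −174 + 10 log₁₀(B) + NF + SNR_min
= −174 + 53.01 + 5.56 + 21.8
= −93.63 dBm → −93.6 dBm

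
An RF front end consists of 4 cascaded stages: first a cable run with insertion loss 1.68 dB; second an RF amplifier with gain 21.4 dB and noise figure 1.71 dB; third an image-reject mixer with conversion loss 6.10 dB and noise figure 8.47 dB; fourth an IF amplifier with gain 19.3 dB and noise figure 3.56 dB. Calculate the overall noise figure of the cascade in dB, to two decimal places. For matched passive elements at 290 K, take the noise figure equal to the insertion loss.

Convert to linear (a loss of L dB is a gain of −L dB): F_i = 10^(NF_i/10), G_i = 10^(G_i,dB/10)
  Stage 1: F_1 = 10^(1.68/10) = 1.472, G_1 = 10^(−1.68/10) = 0.6792
  Stage 2: F_2 = 10^(1.71/10) = 1.483, G_2 = 10^(21.4/10) = 138.0
  Stage 3: F_3 = 10^(8.47/10) = 7.031, G_3 = 10^(−6.10/10) = 0.2455
  Stage 4: F_4 = 10^(3.56/10) = 2.270, G_4 = 10^(19.3/10) = 85.11
Friis cascade:
  F = 1.472 + (1.483 − 1)/0.6792 + (7.031 − 1)/93.76 + (2.270 − 1)/23.01 = 2.302
NF = 10 log₁₀(2.302) = 3.62 dB

3.62 dB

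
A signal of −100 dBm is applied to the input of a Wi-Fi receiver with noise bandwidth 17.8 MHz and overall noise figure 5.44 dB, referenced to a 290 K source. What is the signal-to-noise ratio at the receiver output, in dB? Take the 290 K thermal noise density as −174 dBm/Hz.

−3.9 dB

Noise floor: N = −174 + 10 log₁₀(B) + NF
10 log₁₀(1.78×10⁷) = 72.5 dB
N = −174 + 72.5 + 5.44 = −96.06 dBm
SNR = P_sig − N = −100 − (−96.06) = −3.94 dB → −3.9 dB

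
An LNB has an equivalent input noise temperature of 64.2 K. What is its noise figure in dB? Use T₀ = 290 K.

F = 1 + T_e/T₀ = 1 + 64.2/290 = 1.22138
NF = 10 log₁₀(1.22138) = 0.869 dB

0.869 dB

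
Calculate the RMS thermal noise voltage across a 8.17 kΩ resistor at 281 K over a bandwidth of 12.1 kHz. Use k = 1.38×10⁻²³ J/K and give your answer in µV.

1.24 µV

V_n = √(4kTRB)
4kTRB = 4 × 1.38×10⁻²³ × 281 × 8.17×10³ × 1.21×10⁴ = 1.53×10⁻¹² V²
V_n = √(1.53×10⁻¹²) = 1.24×10⁻⁶ V = 1.24 µV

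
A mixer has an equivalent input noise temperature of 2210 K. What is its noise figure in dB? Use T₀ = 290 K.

9.36 dB

F = 1 + T_e/T₀ = 1 + 2210/290 = 8.62069
NF = 10 log₁₀(8.62069) = 9.36 dB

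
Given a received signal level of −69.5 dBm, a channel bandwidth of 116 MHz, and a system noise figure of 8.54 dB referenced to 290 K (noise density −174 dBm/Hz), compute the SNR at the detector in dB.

Noise floor: N = −174 + 10 log₁₀(B) + NF
10 log₁₀(1.16×10⁸) = 80.64 dB
N = −174 + 80.64 + 8.54 = −84.82 dBm
SNR = P_sig − N = −69.5 − (−84.82) = 15.32 dB → 15.3 dB

15.3 dB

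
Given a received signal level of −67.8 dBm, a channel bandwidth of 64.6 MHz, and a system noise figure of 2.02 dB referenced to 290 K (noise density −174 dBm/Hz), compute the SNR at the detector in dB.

26.1 dB

Noise floor: N = −174 + 10 log₁₀(B) + NF
10 log₁₀(6.46×10⁷) = 78.1 dB
N = −174 + 78.1 + 2.02 = −93.88 dBm
SNR = P_sig − N = −67.8 − (−93.88) = 26.08 dB → 26.1 dB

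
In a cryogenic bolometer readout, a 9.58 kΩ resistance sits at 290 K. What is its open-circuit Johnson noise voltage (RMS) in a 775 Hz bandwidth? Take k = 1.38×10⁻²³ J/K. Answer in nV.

345 nV

V_n = √(4kTRB)
4kTRB = 4 × 1.38×10⁻²³ × 290 × 9.58×10³ × 7.75×10² = 1.19×10⁻¹³ V²
V_n = √(1.19×10⁻¹³) = 3.45×10⁻⁷ V = 345 nV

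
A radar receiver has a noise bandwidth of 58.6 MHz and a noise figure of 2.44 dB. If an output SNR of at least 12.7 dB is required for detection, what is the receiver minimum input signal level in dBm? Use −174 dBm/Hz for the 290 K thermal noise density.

Sensitivity = −174 + 10 log₁₀(B) + NF + SNR_min
= −174 + 77.68 + 2.44 + 12.7
= −81.18 dBm → −81.2 dBm

−81.2 dBm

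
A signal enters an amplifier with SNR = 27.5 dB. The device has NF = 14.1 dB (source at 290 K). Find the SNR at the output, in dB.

13.4 dB

By definition F = SNR_in/SNR_out, so in dB: SNR_out = SNR_in − NF
SNR_out = 27.5 − 14.1 = 13.4 dB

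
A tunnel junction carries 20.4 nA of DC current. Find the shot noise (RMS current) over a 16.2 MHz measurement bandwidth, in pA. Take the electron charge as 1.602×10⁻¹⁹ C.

I_n = √(2qI·B)
2qI·B = 2 × 1.602×10⁻¹⁹ × 2.04×10⁻⁸ × 1.62×10⁷ = 1.06×10⁻¹⁹ A²
I_n = √(1.06×10⁻¹⁹) = 3.25×10⁻¹⁰ A = 325 pA

325 pA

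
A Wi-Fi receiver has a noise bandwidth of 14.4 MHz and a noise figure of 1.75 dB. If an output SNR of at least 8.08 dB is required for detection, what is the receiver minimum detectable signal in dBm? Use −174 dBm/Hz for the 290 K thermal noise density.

Sensitivity = −174 + 10 log₁₀(B) + NF + SNR_min
= −174 + 71.58 + 1.75 + 8.08
= −92.59 dBm → −92.6 dBm

−92.6 dBm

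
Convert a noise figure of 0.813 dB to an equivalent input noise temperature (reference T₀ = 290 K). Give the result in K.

59.7 K

F = 10^(0.813/10) = 1.20587
T_e = (F − 1)·T₀ = (1.20587 − 1) × 290 = 59.7 K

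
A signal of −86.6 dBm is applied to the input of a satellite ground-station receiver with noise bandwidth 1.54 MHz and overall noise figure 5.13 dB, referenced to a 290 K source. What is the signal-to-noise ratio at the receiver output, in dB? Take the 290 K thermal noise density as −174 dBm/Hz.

Noise floor: N = −174 + 10 log₁₀(B) + NF
10 log₁₀(1.54×10⁶) = 61.88 dB
N = −174 + 61.88 + 5.13 = −106.99 dBm
SNR = P_sig − N = −86.6 − (−106.99) = 20.39 dB → 20.4 dB

20.4 dB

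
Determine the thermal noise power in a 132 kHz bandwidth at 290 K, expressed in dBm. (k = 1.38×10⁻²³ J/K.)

P_n = kTB = 1.38×10⁻²³ × 290 × 1.32×10⁵ = 5.28×10⁻¹⁶ W
In dBm: 10 log₁₀(5.28×10⁻¹⁶ / 10⁻³) = −122.8 dBm

−122.8 dBm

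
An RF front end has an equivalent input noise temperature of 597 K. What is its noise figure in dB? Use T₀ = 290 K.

4.86 dB

F = 1 + T_e/T₀ = 1 + 597/290 = 3.05862
NF = 10 log₁₀(3.05862) = 4.86 dB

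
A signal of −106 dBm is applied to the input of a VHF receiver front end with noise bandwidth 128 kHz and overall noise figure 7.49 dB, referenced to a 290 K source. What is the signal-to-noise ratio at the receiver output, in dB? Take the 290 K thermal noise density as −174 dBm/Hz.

9.4 dB

Noise floor: N = −174 + 10 log₁₀(B) + NF
10 log₁₀(1.28×10⁵) = 51.07 dB
N = −174 + 51.07 + 7.49 = −115.44 dBm
SNR = P_sig − N = −106 − (−115.44) = 9.44 dB → 9.4 dB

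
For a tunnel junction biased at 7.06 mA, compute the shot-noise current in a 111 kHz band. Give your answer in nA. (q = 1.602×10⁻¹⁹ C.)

I_n = √(2qI·B)
2qI·B = 2 × 1.602×10⁻¹⁹ × 7.06×10⁻³ × 1.11×10⁵ = 2.51×10⁻¹⁶ A²
I_n = √(2.51×10⁻¹⁶) = 1.58×10⁻⁸ A = 15.8 nA

15.8 nA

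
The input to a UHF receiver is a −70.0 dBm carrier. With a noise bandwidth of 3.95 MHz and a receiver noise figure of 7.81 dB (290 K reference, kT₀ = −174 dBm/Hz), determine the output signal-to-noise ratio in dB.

30.2 dB

Noise floor: N = −174 + 10 log₁₀(B) + NF
10 log₁₀(3.95×10⁶) = 65.97 dB
N = −174 + 65.97 + 7.81 = −100.22 dBm
SNR = P_sig − N = −70.0 − (−100.22) = 30.22 dB → 30.2 dB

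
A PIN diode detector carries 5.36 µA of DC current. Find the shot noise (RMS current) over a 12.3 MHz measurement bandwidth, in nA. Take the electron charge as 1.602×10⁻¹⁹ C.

I_n = √(2qI·B)
2qI·B = 2 × 1.602×10⁻¹⁹ × 5.36×10⁻⁶ × 1.23×10⁷ = 2.11×10⁻¹⁷ A²
I_n = √(2.11×10⁻¹⁷) = 4.60×10⁻⁹ A = 4.60 nA

4.60 nA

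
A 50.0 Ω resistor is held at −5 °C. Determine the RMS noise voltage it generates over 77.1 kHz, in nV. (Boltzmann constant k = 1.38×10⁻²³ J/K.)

T = −5 °C + 273.15 = 268.15 K
V_n = √(4kTRB)
4kTRB = 4 × 1.38×10⁻²³ × 268.15 × 5.00×10¹ × 7.71×10⁴ = 5.71×10⁻¹⁴ V²
V_n = √(5.71×10⁻¹⁴) = 2.39×10⁻⁷ V = 239 nV

239 nV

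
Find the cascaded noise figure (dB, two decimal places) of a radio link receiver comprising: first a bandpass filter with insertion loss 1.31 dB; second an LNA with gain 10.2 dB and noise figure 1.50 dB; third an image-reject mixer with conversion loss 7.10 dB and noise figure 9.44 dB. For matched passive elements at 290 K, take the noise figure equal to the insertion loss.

Convert to linear (a loss of L dB is a gain of −L dB): F_i = 10^(NF_i/10), G_i = 10^(G_i,dB/10)
  Stage 1: F_1 = 10^(1.31/10) = 1.352, G_1 = 10^(−1.31/10) = 0.7396
  Stage 2: F_2 = 10^(1.50/10) = 1.413, G_2 = 10^(10.2/10) = 10.47
  Stage 3: F_3 = 10^(9.44/10) = 8.790, G_3 = 10^(−7.10/10) = 0.1950
Friis cascade:
  F = 1.352 + (1.413 − 1)/0.7396 + (8.790 − 1)/7.745 = 2.916
NF = 10 log₁₀(2.916) = 4.65 dB

4.65 dB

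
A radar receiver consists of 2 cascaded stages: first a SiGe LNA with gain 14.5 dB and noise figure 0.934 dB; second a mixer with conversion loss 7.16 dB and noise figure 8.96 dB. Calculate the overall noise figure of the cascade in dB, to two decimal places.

Convert to linear (a loss of L dB is a gain of −L dB): F_i = 10^(NF_i/10), G_i = 10^(G_i,dB/10)
  Stage 1: F_1 = 10^(0.934/10) = 1.240, G_1 = 10^(14.5/10) = 28.18
  Stage 2: F_2 = 10^(8.96/10) = 7.870, G_2 = 10^(−7.16/10) = 0.1923
Friis cascade:
  F = 1.240 + (7.870 − 1)/28.18 = 1.484
NF = 10 log₁₀(1.484) = 1.71 dB

1.71 dB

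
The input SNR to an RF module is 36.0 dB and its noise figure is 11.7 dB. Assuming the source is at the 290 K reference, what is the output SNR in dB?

By definition F = SNR_in/SNR_out, so in dB: SNR_out = SNR_in − NF
SNR_out = 36.0 − 11.7 = 24.3 dB

24.3 dB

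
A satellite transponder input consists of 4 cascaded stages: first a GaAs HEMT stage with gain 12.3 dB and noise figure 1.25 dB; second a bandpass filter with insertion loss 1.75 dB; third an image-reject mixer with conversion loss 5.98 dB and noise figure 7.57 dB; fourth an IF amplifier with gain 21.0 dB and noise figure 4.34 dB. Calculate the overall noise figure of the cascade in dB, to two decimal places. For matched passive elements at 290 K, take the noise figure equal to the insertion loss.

3.76 dB

Convert to linear (a loss of L dB is a gain of −L dB): F_i = 10^(NF_i/10), G_i = 10^(G_i,dB/10)
  Stage 1: F_1 = 10^(1.25/10) = 1.334, G_1 = 10^(12.3/10) = 16.98
  Stage 2: F_2 = 10^(1.75/10) = 1.496, G_2 = 10^(−1.75/10) = 0.6683
  Stage 3: F_3 = 10^(7.57/10) = 5.715, G_3 = 10^(−5.98/10) = 0.2523
  Stage 4: F_4 = 10^(4.34/10) = 2.716, G_4 = 10^(21.0/10) = 125.9
Friis cascade:
  F = 1.334 + (1.496 − 1)/16.98 + (5.715 − 1)/11.35 + (2.716 − 1)/2.864 = 2.377
NF = 10 log₁₀(2.377) = 3.76 dB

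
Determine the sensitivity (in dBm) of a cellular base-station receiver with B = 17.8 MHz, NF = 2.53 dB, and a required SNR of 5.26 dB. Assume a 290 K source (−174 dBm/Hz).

Sensitivity = −174 + 10 log₁₀(B) + NF + SNR_min
= −174 + 72.5 + 2.53 + 5.26
= −93.71 dBm → −93.7 dBm

−93.7 dBm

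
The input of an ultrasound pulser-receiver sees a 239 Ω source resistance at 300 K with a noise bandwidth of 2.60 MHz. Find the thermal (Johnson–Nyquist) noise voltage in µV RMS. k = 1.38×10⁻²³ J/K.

V_n = √(4kTRB)
4kTRB = 4 × 1.38×10⁻²³ × 300 × 2.39×10² × 2.60×10⁶ = 1.03×10⁻¹¹ V²
V_n = √(1.03×10⁻¹¹) = 3.21×10⁻⁶ V = 3.21 µV

3.21 µV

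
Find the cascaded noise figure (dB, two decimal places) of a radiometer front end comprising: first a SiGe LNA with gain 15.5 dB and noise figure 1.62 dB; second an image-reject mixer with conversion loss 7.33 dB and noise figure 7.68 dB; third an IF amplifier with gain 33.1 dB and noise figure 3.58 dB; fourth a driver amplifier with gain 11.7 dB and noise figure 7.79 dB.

Convert to linear (a loss of L dB is a gain of −L dB): F_i = 10^(NF_i/10), G_i = 10^(G_i,dB/10)
  Stage 1: F_1 = 10^(1.62/10) = 1.452, G_1 = 10^(15.5/10) = 35.48
  Stage 2: F_2 = 10^(7.68/10) = 5.861, G_2 = 10^(−7.33/10) = 0.1849
  Stage 3: F_3 = 10^(3.58/10) = 2.280, G_3 = 10^(33.1/10) = 2042
  Stage 4: F_4 = 10^(7.79/10) = 6.012, G_4 = 10^(11.7/10) = 14.79
Friis cascade:
  F = 1.452 + (5.861 − 1)/35.48 + (2.280 − 1)/6.561 + (6.012 − 1)/1.340×10⁴ = 1.785
NF = 10 log₁₀(1.785) = 2.52 dB

2.52 dB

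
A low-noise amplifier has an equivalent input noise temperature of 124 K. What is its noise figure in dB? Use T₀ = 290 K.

F = 1 + T_e/T₀ = 1 + 124/290 = 1.42759
NF = 10 log₁₀(1.42759) = 1.55 dB

1.55 dB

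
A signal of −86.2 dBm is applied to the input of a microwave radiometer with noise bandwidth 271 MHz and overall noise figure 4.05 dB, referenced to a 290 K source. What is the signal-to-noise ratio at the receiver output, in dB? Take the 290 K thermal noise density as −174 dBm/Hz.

Noise floor: N = −174 + 10 log₁₀(B) + NF
10 log₁₀(2.71×10⁸) = 84.33 dB
N = −174 + 84.33 + 4.05 = −85.62 dBm
SNR = P_sig − N = −86.2 − (−85.62) = −0.58 dB → −0.6 dB

−0.6 dB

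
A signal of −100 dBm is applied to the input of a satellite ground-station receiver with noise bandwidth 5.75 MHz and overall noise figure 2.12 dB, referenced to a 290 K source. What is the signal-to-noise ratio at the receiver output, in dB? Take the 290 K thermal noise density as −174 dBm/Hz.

Noise floor: N = −174 + 10 log₁₀(B) + NF
10 log₁₀(5.75×10⁶) = 67.6 dB
N = −174 + 67.6 + 2.12 = −104.28 dBm
SNR = P_sig − N = −100 − (−104.28) = 4.28 dB → 4.3 dB

4.3 dB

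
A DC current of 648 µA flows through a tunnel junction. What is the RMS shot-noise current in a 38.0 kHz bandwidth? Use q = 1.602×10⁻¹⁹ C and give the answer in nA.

I_n = √(2qI·B)
2qI·B = 2 × 1.602×10⁻¹⁹ × 6.48×10⁻⁴ × 3.80×10⁴ = 7.89×10⁻¹⁸ A²
I_n = √(7.89×10⁻¹⁸) = 2.81×10⁻⁹ A = 2.81 nA

2.81 nA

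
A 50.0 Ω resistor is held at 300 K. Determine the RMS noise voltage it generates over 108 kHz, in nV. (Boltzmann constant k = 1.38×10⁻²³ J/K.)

299 nV

V_n = √(4kTRB)
4kTRB = 4 × 1.38×10⁻²³ × 300 × 5.00×10¹ × 1.08×10⁵ = 8.94×10⁻¹⁴ V²
V_n = √(8.94×10⁻¹⁴) = 2.99×10⁻⁷ V = 299 nV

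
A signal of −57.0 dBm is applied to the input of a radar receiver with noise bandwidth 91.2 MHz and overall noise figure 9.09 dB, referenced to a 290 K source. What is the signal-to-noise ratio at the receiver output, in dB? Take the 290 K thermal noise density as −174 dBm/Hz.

Noise floor: N = −174 + 10 log₁₀(B) + NF
10 log₁₀(9.12×10⁷) = 79.6 dB
N = −174 + 79.6 + 9.09 = −85.31 dBm
SNR = P_sig − N = −57.0 − (−85.31) = 28.31 dB → 28.3 dB

28.3 dB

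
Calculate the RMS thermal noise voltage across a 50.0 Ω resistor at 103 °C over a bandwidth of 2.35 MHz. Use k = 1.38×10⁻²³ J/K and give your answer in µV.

1.56 µV

T = 103 °C + 273.15 = 376.15 K
V_n = √(4kTRB)
4kTRB = 4 × 1.38×10⁻²³ × 376.15 × 5.00×10¹ × 2.35×10⁶ = 2.44×10⁻¹² V²
V_n = √(2.44×10⁻¹²) = 1.56×10⁻⁶ V = 1.56 µV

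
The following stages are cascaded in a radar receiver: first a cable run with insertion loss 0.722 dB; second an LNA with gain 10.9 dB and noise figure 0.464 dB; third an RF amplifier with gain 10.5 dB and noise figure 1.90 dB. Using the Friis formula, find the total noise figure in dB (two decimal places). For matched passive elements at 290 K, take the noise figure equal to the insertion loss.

Convert to linear (a loss of L dB is a gain of −L dB): F_i = 10^(NF_i/10), G_i = 10^(G_i,dB/10)
  Stage 1: F_1 = 10^(0.722/10) = 1.181, G_1 = 10^(−0.722/10) = 0.8468
  Stage 2: F_2 = 10^(0.464/10) = 1.113, G_2 = 10^(10.9/10) = 12.30
  Stage 3: F_3 = 10^(1.90/10) = 1.549, G_3 = 10^(10.5/10) = 11.22
Friis cascade:
  F = 1.181 + (1.113 − 1)/0.8468 + (1.549 − 1)/10.42 = 1.367
NF = 10 log₁₀(1.367) = 1.36 dB

1.36 dB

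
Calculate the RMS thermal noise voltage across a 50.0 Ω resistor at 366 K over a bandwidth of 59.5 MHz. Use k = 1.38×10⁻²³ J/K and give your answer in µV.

V_n = √(4kTRB)
4kTRB = 4 × 1.38×10⁻²³ × 366 × 5.00×10¹ × 5.95×10⁷ = 6.01×10⁻¹¹ V²
V_n = √(6.01×10⁻¹¹) = 7.75×10⁻⁶ V = 7.75 µV

7.75 µV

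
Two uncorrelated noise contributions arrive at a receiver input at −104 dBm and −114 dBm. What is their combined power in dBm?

−103.6 dBm

Convert to linear, add, convert back:
P₁ = 3.98×10⁻¹⁴ W, P₂ = 3.98×10⁻¹⁵ W
P_tot = 4.38×10⁻¹⁴ W → 10 log₁₀(P_tot / 10⁻³) = −103.6 dBm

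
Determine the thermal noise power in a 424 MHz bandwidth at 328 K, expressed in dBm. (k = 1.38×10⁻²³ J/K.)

P_n = kTB = 1.38×10⁻²³ × 328 × 4.24×10⁸ = 1.92×10⁻¹² W
In dBm: 10 log₁₀(1.92×10⁻¹² / 10⁻³) = −87.2 dBm

−87.2 dBm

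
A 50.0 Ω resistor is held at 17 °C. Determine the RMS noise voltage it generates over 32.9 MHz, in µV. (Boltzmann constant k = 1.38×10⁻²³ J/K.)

T = 17 °C + 273.15 = 290.15 K
V_n = √(4kTRB)
4kTRB = 4 × 1.38×10⁻²³ × 290.15 × 5.00×10¹ × 3.29×10⁷ = 2.63×10⁻¹¹ V²
V_n = √(2.63×10⁻¹¹) = 5.13×10⁻⁶ V = 5.13 µV

5.13 µV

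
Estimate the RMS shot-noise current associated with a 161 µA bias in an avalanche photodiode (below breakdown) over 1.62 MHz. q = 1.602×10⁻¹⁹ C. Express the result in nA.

I_n = √(2qI·B)
2qI·B = 2 × 1.602×10⁻¹⁹ × 1.61×10⁻⁴ × 1.62×10⁶ = 8.36×10⁻¹⁷ A²
I_n = √(8.36×10⁻¹⁷) = 9.14×10⁻⁹ A = 9.14 nA

9.14 nA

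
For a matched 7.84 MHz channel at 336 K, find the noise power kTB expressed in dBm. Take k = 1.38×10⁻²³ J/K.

P_n = kTB = 1.38×10⁻²³ × 336 × 7.84×10⁶ = 3.64×10⁻¹⁴ W
In dBm: 10 log₁₀(3.64×10⁻¹⁴ / 10⁻³) = −104.4 dBm

−104.4 dBm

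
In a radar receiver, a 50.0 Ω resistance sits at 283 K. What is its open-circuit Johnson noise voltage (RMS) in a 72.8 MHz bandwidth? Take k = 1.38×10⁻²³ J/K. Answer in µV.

V_n = √(4kTRB)
4kTRB = 4 × 1.38×10⁻²³ × 283 × 5.00×10¹ × 7.28×10⁷ = 5.69×10⁻¹¹ V²
V_n = √(5.69×10⁻¹¹) = 7.54×10⁻⁶ V = 7.54 µV

7.54 µV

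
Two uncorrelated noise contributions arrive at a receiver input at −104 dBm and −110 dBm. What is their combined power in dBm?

−103.0 dBm

Convert to linear, add, convert back:
P₁ = 3.98×10⁻¹⁴ W, P₂ = 1.00×10⁻¹⁴ W
P_tot = 4.98×10⁻¹⁴ W → 10 log₁₀(P_tot / 10⁻³) = −103.0 dBm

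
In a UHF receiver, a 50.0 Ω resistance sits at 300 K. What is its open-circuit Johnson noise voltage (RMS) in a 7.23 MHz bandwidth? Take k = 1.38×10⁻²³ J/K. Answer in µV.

V_n = √(4kTRB)
4kTRB = 4 × 1.38×10⁻²³ × 300 × 5.00×10¹ × 7.23×10⁶ = 5.99×10⁻¹² V²
V_n = √(5.99×10⁻¹²) = 2.45×10⁻⁶ V = 2.45 µV

2.45 µV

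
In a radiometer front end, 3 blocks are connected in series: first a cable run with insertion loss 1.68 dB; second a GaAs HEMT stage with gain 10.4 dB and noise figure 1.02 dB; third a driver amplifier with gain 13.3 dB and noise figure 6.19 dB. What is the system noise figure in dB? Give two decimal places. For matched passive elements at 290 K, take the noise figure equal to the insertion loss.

3.59 dB

Convert to linear (a loss of L dB is a gain of −L dB): F_i = 10^(NF_i/10), G_i = 10^(G_i,dB/10)
  Stage 1: F_1 = 10^(1.68/10) = 1.472, G_1 = 10^(−1.68/10) = 0.6792
  Stage 2: F_2 = 10^(1.02/10) = 1.265, G_2 = 10^(10.4/10) = 10.96
  Stage 3: F_3 = 10^(6.19/10) = 4.159, G_3 = 10^(13.3/10) = 21.38
Friis cascade:
  F = 1.472 + (1.265 − 1)/0.6792 + (4.159 − 1)/7.447 = 2.286
NF = 10 log₁₀(2.286) = 3.59 dB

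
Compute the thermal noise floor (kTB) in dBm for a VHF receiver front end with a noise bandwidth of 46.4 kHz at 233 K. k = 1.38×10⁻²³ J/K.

P_n = kTB = 1.38×10⁻²³ × 233 × 4.64×10⁴ = 1.49×10⁻¹⁶ W
In dBm: 10 log₁₀(1.49×10⁻¹⁶ / 10⁻³) = −128.3 dBm

−128.3 dBm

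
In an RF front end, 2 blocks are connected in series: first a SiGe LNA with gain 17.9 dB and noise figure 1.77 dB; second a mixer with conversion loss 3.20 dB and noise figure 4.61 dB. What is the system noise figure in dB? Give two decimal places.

1.86 dB

Convert to linear (a loss of L dB is a gain of −L dB): F_i = 10^(NF_i/10), G_i = 10^(G_i,dB/10)
  Stage 1: F_1 = 10^(1.77/10) = 1.503, G_1 = 10^(17.9/10) = 61.66
  Stage 2: F_2 = 10^(4.61/10) = 2.891, G_2 = 10^(−3.20/10) = 0.4786
Friis cascade:
  F = 1.503 + (2.891 − 1)/61.66 = 1.534
NF = 10 log₁₀(1.534) = 1.86 dB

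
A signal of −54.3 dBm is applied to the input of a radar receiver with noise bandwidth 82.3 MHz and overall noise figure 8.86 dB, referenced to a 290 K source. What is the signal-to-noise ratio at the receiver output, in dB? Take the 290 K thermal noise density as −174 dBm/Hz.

31.7 dB

Noise floor: N = −174 + 10 log₁₀(B) + NF
10 log₁₀(8.23×10⁷) = 79.15 dB
N = −174 + 79.15 + 8.86 = −85.99 dBm
SNR = P_sig − N = −54.3 − (−85.99) = 31.69 dB → 31.7 dB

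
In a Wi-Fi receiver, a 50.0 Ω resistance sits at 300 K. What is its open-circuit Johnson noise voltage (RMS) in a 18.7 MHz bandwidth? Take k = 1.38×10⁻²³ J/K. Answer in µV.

3.93 µV

V_n = √(4kTRB)
4kTRB = 4 × 1.38×10⁻²³ × 300 × 5.00×10¹ × 1.87×10⁷ = 1.55×10⁻¹¹ V²
V_n = √(1.55×10⁻¹¹) = 3.93×10⁻⁶ V = 3.93 µV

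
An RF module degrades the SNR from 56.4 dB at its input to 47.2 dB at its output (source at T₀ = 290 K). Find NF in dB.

9.2 dB

NF (dB) = SNR_in(dB) − SNR_out(dB) when the source is at T₀
NF = 56.4 − 47.2 = 9.2 dB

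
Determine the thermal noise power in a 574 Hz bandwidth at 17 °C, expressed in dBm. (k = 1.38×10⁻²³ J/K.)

T = 17 °C + 273.15 = 290.15 K
P_n = kTB = 1.38×10⁻²³ × 290.15 × 5.74×10² = 2.30×10⁻¹⁸ W
In dBm: 10 log₁₀(2.30×10⁻¹⁸ / 10⁻³) = −146.4 dBm

−146.4 dBm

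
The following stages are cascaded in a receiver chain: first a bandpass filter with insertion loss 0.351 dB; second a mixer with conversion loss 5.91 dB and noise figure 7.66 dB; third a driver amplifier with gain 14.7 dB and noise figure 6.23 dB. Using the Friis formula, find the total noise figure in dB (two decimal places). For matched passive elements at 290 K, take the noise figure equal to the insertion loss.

Convert to linear (a loss of L dB is a gain of −L dB): F_i = 10^(NF_i/10), G_i = 10^(G_i,dB/10)
  Stage 1: F_1 = 10^(0.351/10) = 1.084, G_1 = 10^(−0.351/10) = 0.9224
  Stage 2: F_2 = 10^(7.66/10) = 5.834, G_2 = 10^(−5.91/10) = 0.2564
  Stage 3: F_3 = 10^(6.23/10) = 4.198, G_3 = 10^(14.7/10) = 29.51
Friis cascade:
  F = 1.084 + (5.834 − 1)/0.9224 + (4.198 − 1)/0.2365 = 19.84
NF = 10 log₁₀(19.84) = 12.98 dB

12.98 dB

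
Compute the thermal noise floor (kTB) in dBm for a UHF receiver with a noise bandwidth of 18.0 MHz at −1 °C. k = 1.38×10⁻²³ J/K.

T = −1 °C + 273.15 = 272.15 K
P_n = kTB = 1.38×10⁻²³ × 272.15 × 1.80×10⁷ = 6.76×10⁻¹⁴ W
In dBm: 10 log₁₀(6.76×10⁻¹⁴ / 10⁻³) = −101.7 dBm

−101.7 dBm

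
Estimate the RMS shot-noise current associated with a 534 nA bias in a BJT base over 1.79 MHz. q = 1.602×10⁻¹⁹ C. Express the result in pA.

I_n = √(2qI·B)
2qI·B = 2 × 1.602×10⁻¹⁹ × 5.34×10⁻⁷ × 1.79×10⁶ = 3.06×10⁻¹⁹ A²
I_n = √(3.06×10⁻¹⁹) = 5.53×10⁻¹⁰ A = 553 pA

553 pA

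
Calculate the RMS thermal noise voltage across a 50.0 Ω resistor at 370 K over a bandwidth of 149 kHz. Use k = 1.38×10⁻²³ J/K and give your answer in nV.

390 nV

V_n = √(4kTRB)
4kTRB = 4 × 1.38×10⁻²³ × 370 × 5.00×10¹ × 1.49×10⁵ = 1.52×10⁻¹³ V²
V_n = √(1.52×10⁻¹³) = 3.90×10⁻⁷ V = 390 nV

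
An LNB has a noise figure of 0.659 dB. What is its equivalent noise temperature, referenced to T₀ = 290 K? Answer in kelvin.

47.5 K

F = 10^(0.659/10) = 1.16386
T_e = (F − 1)·T₀ = (1.16386 − 1) × 290 = 47.5 K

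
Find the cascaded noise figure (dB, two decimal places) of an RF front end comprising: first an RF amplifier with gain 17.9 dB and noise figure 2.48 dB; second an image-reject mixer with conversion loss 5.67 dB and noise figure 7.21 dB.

Convert to linear (a loss of L dB is a gain of −L dB): F_i = 10^(NF_i/10), G_i = 10^(G_i,dB/10)
  Stage 1: F_1 = 10^(2.48/10) = 1.770, G_1 = 10^(17.9/10) = 61.66
  Stage 2: F_2 = 10^(7.21/10) = 5.260, G_2 = 10^(−5.67/10) = 0.2710
Friis cascade:
  F = 1.770 + (5.260 − 1)/61.66 = 1.839
NF = 10 log₁₀(1.839) = 2.65 dB

2.65 dB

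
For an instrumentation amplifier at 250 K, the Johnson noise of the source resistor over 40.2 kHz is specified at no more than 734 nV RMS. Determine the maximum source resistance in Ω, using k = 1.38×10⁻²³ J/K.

Johnson–Nyquist: V_n = √(4kTRB) ⇒ R = V_n² / (4kTB)
4kTB = 4 × 1.38×10⁻²³ × 250 × 4.02×10⁴ = 5.55×10⁻¹⁶
R = (7.34×10⁻⁷)² / 5.55×10⁻¹⁶ = 9.71×10² Ω = 971 Ω

971 Ω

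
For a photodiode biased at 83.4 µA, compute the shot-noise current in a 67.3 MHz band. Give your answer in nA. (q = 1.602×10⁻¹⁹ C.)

I_n = √(2qI·B)
2qI·B = 2 × 1.602×10⁻¹⁹ × 8.34×10⁻⁵ × 6.73×10⁷ = 1.80×10⁻¹⁵ A²
I_n = √(1.80×10⁻¹⁵) = 4.24×10⁻⁸ A = 42.4 nA

42.4 nA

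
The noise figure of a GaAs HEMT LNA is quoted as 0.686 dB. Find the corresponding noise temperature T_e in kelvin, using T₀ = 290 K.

F = 10^(0.686/10) = 1.17112
T_e = (F − 1)·T₀ = (1.17112 − 1) × 290 = 49.6 K

49.6 K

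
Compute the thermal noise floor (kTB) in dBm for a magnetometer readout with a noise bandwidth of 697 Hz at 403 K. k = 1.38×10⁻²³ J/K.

−144.1 dBm

P_n = kTB = 1.38×10⁻²³ × 403 × 6.97×10² = 3.88×10⁻¹⁸ W
In dBm: 10 log₁₀(3.88×10⁻¹⁸ / 10⁻³) = −144.1 dBm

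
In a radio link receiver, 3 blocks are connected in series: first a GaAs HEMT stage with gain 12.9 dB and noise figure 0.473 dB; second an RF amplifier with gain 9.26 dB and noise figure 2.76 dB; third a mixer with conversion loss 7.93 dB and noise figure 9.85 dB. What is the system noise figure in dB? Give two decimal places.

0.84 dB

Convert to linear (a loss of L dB is a gain of −L dB): F_i = 10^(NF_i/10), G_i = 10^(G_i,dB/10)
  Stage 1: F_1 = 10^(0.473/10) = 1.115, G_1 = 10^(12.9/10) = 19.50
  Stage 2: F_2 = 10^(2.76/10) = 1.888, G_2 = 10^(9.26/10) = 8.433
  Stage 3: F_3 = 10^(9.85/10) = 9.661, G_3 = 10^(−7.93/10) = 0.1611
Friis cascade:
  F = 1.115 + (1.888 − 1)/19.50 + (9.661 − 1)/164.4 = 1.213
NF = 10 log₁₀(1.213) = 0.84 dB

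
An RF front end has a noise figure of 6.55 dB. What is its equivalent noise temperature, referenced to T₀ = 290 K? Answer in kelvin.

F = 10^(6.55/10) = 4.51856
T_e = (F − 1)·T₀ = (4.51856 − 1) × 290 = 1020 K

1020 K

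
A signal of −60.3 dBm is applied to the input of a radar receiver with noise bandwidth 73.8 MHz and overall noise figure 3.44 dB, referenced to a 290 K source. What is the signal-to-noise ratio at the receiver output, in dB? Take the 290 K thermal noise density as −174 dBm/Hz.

Noise floor: N = −174 + 10 log₁₀(B) + NF
10 log₁₀(7.38×10⁷) = 78.68 dB
N = −174 + 78.68 + 3.44 = −91.88 dBm
SNR = P_sig − N = −60.3 − (−91.88) = 31.58 dB → 31.6 dB

31.6 dB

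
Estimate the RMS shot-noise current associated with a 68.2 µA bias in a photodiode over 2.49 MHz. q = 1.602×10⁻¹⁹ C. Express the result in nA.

7.38 nA

I_n = √(2qI·B)
2qI·B = 2 × 1.602×10⁻¹⁹ × 6.82×10⁻⁵ × 2.49×10⁶ = 5.44×10⁻¹⁷ A²
I_n = √(5.44×10⁻¹⁷) = 7.38×10⁻⁹ A = 7.38 nA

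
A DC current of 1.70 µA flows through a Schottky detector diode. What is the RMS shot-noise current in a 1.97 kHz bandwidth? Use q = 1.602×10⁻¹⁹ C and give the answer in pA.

32.8 pA

I_n = √(2qI·B)
2qI·B = 2 × 1.602×10⁻¹⁹ × 1.70×10⁻⁶ × 1.97×10³ = 1.07×10⁻²¹ A²
I_n = √(1.07×10⁻²¹) = 3.28×10⁻¹¹ A = 32.8 pA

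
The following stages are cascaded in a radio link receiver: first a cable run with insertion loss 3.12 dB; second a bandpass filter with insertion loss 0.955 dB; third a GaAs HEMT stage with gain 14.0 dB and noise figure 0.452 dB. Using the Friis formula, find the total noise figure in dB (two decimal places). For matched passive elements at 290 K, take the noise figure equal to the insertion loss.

4.53 dB

Convert to linear (a loss of L dB is a gain of −L dB): F_i = 10^(NF_i/10), G_i = 10^(G_i,dB/10)
  Stage 1: F_1 = 10^(3.12/10) = 2.051, G_1 = 10^(−3.12/10) = 0.4875
  Stage 2: F_2 = 10^(0.955/10) = 1.246, G_2 = 10^(−0.955/10) = 0.8026
  Stage 3: F_3 = 10^(0.452/10) = 1.110, G_3 = 10^(14.0/10) = 25.12
Friis cascade:
  F = 2.051 + (1.246 − 1)/0.4875 + (1.110 − 1)/0.3913 = 2.836
NF = 10 log₁₀(2.836) = 4.53 dB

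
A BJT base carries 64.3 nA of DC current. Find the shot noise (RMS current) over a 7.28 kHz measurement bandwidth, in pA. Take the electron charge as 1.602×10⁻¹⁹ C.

I_n = √(2qI·B)
2qI·B = 2 × 1.602×10⁻¹⁹ × 6.43×10⁻⁸ × 7.28×10³ = 1.50×10⁻²² A²
I_n = √(1.50×10⁻²²) = 1.22×10⁻¹¹ A = 12.2 pA

12.2 pA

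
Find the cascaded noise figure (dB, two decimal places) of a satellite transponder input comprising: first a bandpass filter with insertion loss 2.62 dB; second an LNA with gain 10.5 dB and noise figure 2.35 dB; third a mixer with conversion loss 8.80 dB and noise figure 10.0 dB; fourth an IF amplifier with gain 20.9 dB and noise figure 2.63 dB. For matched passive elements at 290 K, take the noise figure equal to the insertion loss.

Convert to linear (a loss of L dB is a gain of −L dB): F_i = 10^(NF_i/10), G_i = 10^(G_i,dB/10)
  Stage 1: F_1 = 10^(2.62/10) = 1.828, G_1 = 10^(−2.62/10) = 0.5470
  Stage 2: F_2 = 10^(2.35/10) = 1.718, G_2 = 10^(10.5/10) = 11.22
  Stage 3: F_3 = 10^(10.0/10) = 10.00, G_3 = 10^(−8.80/10) = 0.1318
  Stage 4: F_4 = 10^(2.63/10) = 1.832, G_4 = 10^(20.9/10) = 123.0
Friis cascade:
  F = 1.828 + (1.718 − 1)/0.5470 + (10.00 − 1)/6.138 + (1.832 − 1)/0.8091 = 5.636
NF = 10 log₁₀(5.636) = 7.51 dB

7.51 dB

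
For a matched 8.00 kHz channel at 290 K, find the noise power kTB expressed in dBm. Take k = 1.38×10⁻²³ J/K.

−134.9 dBm

P_n = kTB = 1.38×10⁻²³ × 290 × 8.00×10³ = 3.20×10⁻¹⁷ W
In dBm: 10 log₁₀(3.20×10⁻¹⁷ / 10⁻³) = −134.9 dBm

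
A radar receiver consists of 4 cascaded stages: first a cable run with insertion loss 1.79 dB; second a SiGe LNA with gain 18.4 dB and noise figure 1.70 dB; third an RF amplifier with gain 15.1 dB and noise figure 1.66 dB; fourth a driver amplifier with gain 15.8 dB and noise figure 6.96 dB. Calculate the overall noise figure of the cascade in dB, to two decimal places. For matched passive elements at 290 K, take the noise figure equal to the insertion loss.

Convert to linear (a loss of L dB is a gain of −L dB): F_i = 10^(NF_i/10), G_i = 10^(G_i,dB/10)
  Stage 1: F_1 = 10^(1.79/10) = 1.510, G_1 = 10^(−1.79/10) = 0.6622
  Stage 2: F_2 = 10^(1.70/10) = 1.479, G_2 = 10^(18.4/10) = 69.18
  Stage 3: F_3 = 10^(1.66/10) = 1.466, G_3 = 10^(15.1/10) = 32.36
  Stage 4: F_4 = 10^(6.96/10) = 4.966, G_4 = 10^(15.8/10) = 38.02
Friis cascade:
  F = 1.510 + (1.479 − 1)/0.6622 + (1.466 − 1)/45.81 + (4.966 − 1)/1483 = 2.246
NF = 10 log₁₀(2.246) = 3.51 dB

3.51 dB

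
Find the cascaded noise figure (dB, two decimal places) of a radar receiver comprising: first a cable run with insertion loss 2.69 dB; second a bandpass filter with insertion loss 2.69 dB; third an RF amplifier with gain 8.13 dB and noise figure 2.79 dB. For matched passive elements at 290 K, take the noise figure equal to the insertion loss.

Convert to linear (a loss of L dB is a gain of −L dB): F_i = 10^(NF_i/10), G_i = 10^(G_i,dB/10)
  Stage 1: F_1 = 10^(2.69/10) = 1.858, G_1 = 10^(−2.69/10) = 0.5383
  Stage 2: F_2 = 10^(2.69/10) = 1.858, G_2 = 10^(−2.69/10) = 0.5383
  Stage 3: F_3 = 10^(2.79/10) = 1.901, G_3 = 10^(8.13/10) = 6.501
Friis cascade:
  F = 1.858 + (1.858 − 1)/0.5383 + (1.901 − 1)/0.2897 = 6.561
NF = 10 log₁₀(6.561) = 8.17 dB

8.17 dB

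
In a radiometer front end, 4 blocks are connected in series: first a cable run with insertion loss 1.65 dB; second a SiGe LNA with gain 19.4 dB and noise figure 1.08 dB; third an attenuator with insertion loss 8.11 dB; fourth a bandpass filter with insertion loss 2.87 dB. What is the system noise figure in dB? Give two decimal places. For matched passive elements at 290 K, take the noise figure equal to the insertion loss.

Convert to linear (a loss of L dB is a gain of −L dB): F_i = 10^(NF_i/10), G_i = 10^(G_i,dB/10)
  Stage 1: F_1 = 10^(1.65/10) = 1.462, G_1 = 10^(−1.65/10) = 0.6839
  Stage 2: F_2 = 10^(1.08/10) = 1.282, G_2 = 10^(19.4/10) = 87.10
  Stage 3: F_3 = 10^(8.11/10) = 6.471, G_3 = 10^(−8.11/10) = 0.1545
  Stage 4: F_4 = 10^(2.87/10) = 1.936, G_4 = 10^(−2.87/10) = 0.5164
Friis cascade:
  F = 1.462 + (1.282 − 1)/0.6839 + (6.471 − 1)/59.57 + (1.936 − 1)/9.204 = 2.069
NF = 10 log₁₀(2.069) = 3.16 dB

3.16 dB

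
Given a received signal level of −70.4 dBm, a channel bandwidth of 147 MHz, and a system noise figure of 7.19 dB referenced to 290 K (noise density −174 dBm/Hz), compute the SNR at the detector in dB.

Noise floor: N = −174 + 10 log₁₀(B) + NF
10 log₁₀(1.47×10⁸) = 81.67 dB
N = −174 + 81.67 + 7.19 = −85.14 dBm
SNR = P_sig − N = −70.4 − (−85.14) = 14.74 dB → 14.7 dB

14.7 dB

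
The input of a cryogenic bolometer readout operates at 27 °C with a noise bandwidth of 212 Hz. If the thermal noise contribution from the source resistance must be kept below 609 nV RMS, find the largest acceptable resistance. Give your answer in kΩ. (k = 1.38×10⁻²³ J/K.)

106 kΩ

T = 27 °C + 273.15 = 300.15 K
Johnson–Nyquist: V_n = √(4kTRB) ⇒ R = V_n² / (4kTB)
4kTB = 4 × 1.38×10⁻²³ × 300.15 × 2.12×10² = 3.51×10⁻¹⁸
R = (6.09×10⁻⁷)² / 3.51×10⁻¹⁸ = 1.06×10⁵ Ω = 106 kΩ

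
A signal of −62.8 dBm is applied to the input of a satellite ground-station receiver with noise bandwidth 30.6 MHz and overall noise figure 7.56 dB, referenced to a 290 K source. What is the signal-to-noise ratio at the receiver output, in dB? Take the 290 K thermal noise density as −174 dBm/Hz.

28.8 dB

Noise floor: N = −174 + 10 log₁₀(B) + NF
10 log₁₀(3.06×10⁷) = 74.86 dB
N = −174 + 74.86 + 7.56 = −91.58 dBm
SNR = P_sig − N = −62.8 − (−91.58) = 28.78 dB → 28.8 dB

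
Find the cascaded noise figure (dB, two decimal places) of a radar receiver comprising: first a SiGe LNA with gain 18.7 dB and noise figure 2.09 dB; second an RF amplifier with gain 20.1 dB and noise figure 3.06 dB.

2.13 dB

Convert to linear (a loss of L dB is a gain of −L dB): F_i = 10^(NF_i/10), G_i = 10^(G_i,dB/10)
  Stage 1: F_1 = 10^(2.09/10) = 1.618, G_1 = 10^(18.7/10) = 74.13
  Stage 2: F_2 = 10^(3.06/10) = 2.023, G_2 = 10^(20.1/10) = 102.3
Friis cascade:
  F = 1.618 + (2.023 − 1)/74.13 = 1.632
NF = 10 log₁₀(1.632) = 2.13 dB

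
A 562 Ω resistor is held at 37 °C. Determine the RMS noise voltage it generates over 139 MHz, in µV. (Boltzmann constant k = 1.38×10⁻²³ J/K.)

36.6 µV

T = 37 °C + 273.15 = 310.15 K
V_n = √(4kTRB)
4kTRB = 4 × 1.38×10⁻²³ × 310.15 × 5.62×10² × 1.39×10⁸ = 1.34×10⁻⁹ V²
V_n = √(1.34×10⁻⁹) = 3.66×10⁻⁵ V = 36.6 µV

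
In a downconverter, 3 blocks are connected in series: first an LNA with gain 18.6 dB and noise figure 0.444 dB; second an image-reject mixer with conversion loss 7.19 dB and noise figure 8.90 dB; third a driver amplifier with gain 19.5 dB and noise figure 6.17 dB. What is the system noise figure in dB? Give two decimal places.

Convert to linear (a loss of L dB is a gain of −L dB): F_i = 10^(NF_i/10), G_i = 10^(G_i,dB/10)
  Stage 1: F_1 = 10^(0.444/10) = 1.108, G_1 = 10^(18.6/10) = 72.44
  Stage 2: F_2 = 10^(8.90/10) = 7.762, G_2 = 10^(−7.19/10) = 0.1910
  Stage 3: F_3 = 10^(6.17/10) = 4.140, G_3 = 10^(19.5/10) = 89.13
Friis cascade:
  F = 1.108 + (7.762 − 1)/72.44 + (4.140 − 1)/13.84 = 1.428
NF = 10 log₁₀(1.428) = 1.55 dB

1.55 dB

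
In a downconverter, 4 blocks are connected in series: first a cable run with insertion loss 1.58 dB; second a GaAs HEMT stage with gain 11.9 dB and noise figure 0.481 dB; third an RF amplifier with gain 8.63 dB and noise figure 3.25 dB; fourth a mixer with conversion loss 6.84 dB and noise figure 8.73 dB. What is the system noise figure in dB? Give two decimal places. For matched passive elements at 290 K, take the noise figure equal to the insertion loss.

Convert to linear (a loss of L dB is a gain of −L dB): F_i = 10^(NF_i/10), G_i = 10^(G_i,dB/10)
  Stage 1: F_1 = 10^(1.58/10) = 1.439, G_1 = 10^(−1.58/10) = 0.6950
  Stage 2: F_2 = 10^(0.481/10) = 1.117, G_2 = 10^(11.9/10) = 15.49
  Stage 3: F_3 = 10^(3.25/10) = 2.113, G_3 = 10^(8.63/10) = 7.295
  Stage 4: F_4 = 10^(8.73/10) = 7.464, G_4 = 10^(−6.84/10) = 0.2070
Friis cascade:
  F = 1.439 + (1.117 − 1)/0.6950 + (2.113 − 1)/10.76 + (7.464 − 1)/78.52 = 1.793
NF = 10 log₁₀(1.793) = 2.54 dB

2.54 dB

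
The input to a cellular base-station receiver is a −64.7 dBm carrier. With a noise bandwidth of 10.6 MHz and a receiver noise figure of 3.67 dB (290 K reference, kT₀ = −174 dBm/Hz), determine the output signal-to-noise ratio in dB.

35.4 dB

Noise floor: N = −174 + 10 log₁₀(B) + NF
10 log₁₀(1.06×10⁷) = 70.25 dB
N = −174 + 70.25 + 3.67 = −100.08 dBm
SNR = P_sig − N = −64.7 − (−100.08) = 35.38 dB → 35.4 dB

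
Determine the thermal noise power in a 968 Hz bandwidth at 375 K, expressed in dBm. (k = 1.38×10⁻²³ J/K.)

P_n = kTB = 1.38×10⁻²³ × 375 × 9.68×10² = 5.01×10⁻¹⁸ W
In dBm: 10 log₁₀(5.01×10⁻¹⁸ / 10⁻³) = −143.0 dBm

−143.0 dBm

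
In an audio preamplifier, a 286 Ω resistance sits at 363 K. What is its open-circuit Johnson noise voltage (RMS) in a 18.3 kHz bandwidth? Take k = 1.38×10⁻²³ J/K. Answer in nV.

324 nV

V_n = √(4kTRB)
4kTRB = 4 × 1.38×10⁻²³ × 363 × 2.86×10² × 1.83×10⁴ = 1.05×10⁻¹³ V²
V_n = √(1.05×10⁻¹³) = 3.24×10⁻⁷ V = 324 nV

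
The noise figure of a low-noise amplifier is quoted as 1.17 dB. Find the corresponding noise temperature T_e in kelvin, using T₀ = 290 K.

F = 10^(1.17/10) = 1.30918
T_e = (F − 1)·T₀ = (1.30918 − 1) × 290 = 89.7 K

89.7 K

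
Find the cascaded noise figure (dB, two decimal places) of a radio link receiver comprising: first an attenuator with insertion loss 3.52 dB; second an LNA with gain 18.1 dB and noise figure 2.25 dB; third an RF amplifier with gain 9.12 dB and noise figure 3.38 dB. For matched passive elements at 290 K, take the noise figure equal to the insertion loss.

5.82 dB

Convert to linear (a loss of L dB is a gain of −L dB): F_i = 10^(NF_i/10), G_i = 10^(G_i,dB/10)
  Stage 1: F_1 = 10^(3.52/10) = 2.249, G_1 = 10^(−3.52/10) = 0.4446
  Stage 2: F_2 = 10^(2.25/10) = 1.679, G_2 = 10^(18.1/10) = 64.57
  Stage 3: F_3 = 10^(3.38/10) = 2.178, G_3 = 10^(9.12/10) = 8.166
Friis cascade:
  F = 2.249 + (1.679 − 1)/0.4446 + (2.178 − 1)/28.71 = 3.817
NF = 10 log₁₀(3.817) = 5.82 dB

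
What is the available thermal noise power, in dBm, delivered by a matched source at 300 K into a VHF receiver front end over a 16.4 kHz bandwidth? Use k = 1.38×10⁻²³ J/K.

P_n = kTB = 1.38×10⁻²³ × 300 × 1.64×10⁴ = 6.79×10⁻¹⁷ W
In dBm: 10 log₁₀(6.79×10⁻¹⁷ / 10⁻³) = −131.7 dBm

−131.7 dBm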